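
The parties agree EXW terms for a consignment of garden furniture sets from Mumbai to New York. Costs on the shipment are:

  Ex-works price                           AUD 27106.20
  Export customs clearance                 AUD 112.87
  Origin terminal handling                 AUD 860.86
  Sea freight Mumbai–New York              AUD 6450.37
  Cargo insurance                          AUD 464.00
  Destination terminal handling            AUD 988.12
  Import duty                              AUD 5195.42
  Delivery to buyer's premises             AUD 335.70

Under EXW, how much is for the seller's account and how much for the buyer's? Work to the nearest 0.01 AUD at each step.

Seller: AUD 27106.20; buyer: AUD 14407.34

EXW: the seller makes goods available at their premises; the buyer bears all onward costs.
Seller's account: goods 27106.20 = 27106.20
Buyer's account: export clearance 112.87 + origin terminal 860.86 + freight 6450.37 + insurance 464.00 + destination terminal 988.12 + duty 5195.42 + delivery 335.70 = 14407.34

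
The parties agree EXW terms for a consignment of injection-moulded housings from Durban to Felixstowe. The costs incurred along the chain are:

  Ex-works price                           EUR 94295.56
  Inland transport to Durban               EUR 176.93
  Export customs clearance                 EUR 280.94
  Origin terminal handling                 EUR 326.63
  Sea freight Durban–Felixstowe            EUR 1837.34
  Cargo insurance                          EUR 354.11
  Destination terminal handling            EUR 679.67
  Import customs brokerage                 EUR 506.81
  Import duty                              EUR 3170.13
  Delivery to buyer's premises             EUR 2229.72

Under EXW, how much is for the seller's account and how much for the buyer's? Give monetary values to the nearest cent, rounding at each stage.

EXW: the seller makes goods available at their premises; the buyer bears all onward costs.
Seller's account: goods 94295.56 = 94295.56
Buyer's account: inland to port 176.93 + export clearance 280.94 + origin terminal 326.63 + freight 1837.34 + insurance 354.11 + destination terminal 679.67 + brokerage 506.81 + duty 3170.13 + delivery 2229.72 = 9562.28

Seller: EUR 94295.56; buyer: EUR 9562.28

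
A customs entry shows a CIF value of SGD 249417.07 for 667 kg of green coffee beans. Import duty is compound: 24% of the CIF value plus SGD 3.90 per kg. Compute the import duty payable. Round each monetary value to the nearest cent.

Import duty: SGD 62461.40

Ad valorem component: 249417.07 × 24% = 59860.10
Specific component: 667 × 3.90 = 2601.30
Import duty = 59860.10 + 2601.30 = 62461.40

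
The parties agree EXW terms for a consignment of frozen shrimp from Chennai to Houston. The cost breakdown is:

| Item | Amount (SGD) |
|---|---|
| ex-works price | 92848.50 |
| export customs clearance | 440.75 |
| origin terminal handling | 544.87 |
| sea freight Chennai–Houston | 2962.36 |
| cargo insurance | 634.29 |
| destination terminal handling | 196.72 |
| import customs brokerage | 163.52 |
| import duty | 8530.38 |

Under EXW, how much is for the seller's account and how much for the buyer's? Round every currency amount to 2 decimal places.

EXW: the seller makes goods available at their premises; the buyer bears all onward costs.
Seller's account: goods 92848.50 = 92848.50
Buyer's account: export clearance 440.75 + origin terminal 544.87 + freight 2962.36 + insurance 634.29 + destination terminal 196.72 + brokerage 163.52 + duty 8530.38 = 13472.89

Seller: SGD 92848.50; buyer: SGD 13472.89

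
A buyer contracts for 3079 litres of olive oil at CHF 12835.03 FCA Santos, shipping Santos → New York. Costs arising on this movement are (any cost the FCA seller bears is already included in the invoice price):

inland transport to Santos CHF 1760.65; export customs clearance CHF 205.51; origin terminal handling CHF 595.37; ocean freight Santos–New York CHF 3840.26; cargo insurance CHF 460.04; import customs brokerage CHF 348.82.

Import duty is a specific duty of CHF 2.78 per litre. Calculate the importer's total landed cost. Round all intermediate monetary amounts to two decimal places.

Total landed cost: CHF 26639.14

FCA: the seller delivers export-cleared goods to the carrier; the buyer bears costs from that point.
Already in the invoice (seller's account under FCA): inland to port, export clearance — exclude.
CIF value = FCA price + origin terminal + freight + insurance = 12835.03 + 595.37 + 3840.26 + 460.04 = 17730.70
Import duty = 3079 × 2.78 = 8559.62
Buyer bears: origin terminal 595.37 + freight 3840.26 + insurance 460.04 + brokerage 348.82 + duty 8559.62 = 13804.11
Landed cost = invoice 12835.03 + 13804.11 = 26639.14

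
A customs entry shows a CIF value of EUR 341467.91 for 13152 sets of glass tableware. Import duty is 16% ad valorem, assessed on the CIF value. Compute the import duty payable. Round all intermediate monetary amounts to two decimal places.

Import duty = 341467.91 × 16% = 54634.87

Import duty: EUR 54634.87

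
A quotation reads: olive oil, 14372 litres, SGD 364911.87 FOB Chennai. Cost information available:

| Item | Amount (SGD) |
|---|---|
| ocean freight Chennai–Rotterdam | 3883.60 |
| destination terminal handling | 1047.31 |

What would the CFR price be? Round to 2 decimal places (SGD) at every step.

CFR price: SGD 368795.47

Not relevant to the conversion: destination terminal — on the buyer under both terms; not part of either seller's price.
From FOB to CFR, the seller additionally bears: freight.
CFR price = 364911.87 + 3883.60 = 368795.47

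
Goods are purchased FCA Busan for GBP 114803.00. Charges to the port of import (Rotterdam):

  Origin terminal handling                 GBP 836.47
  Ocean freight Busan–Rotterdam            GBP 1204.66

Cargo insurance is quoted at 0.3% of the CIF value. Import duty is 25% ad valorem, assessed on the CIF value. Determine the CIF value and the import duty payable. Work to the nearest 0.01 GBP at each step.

Let C be the CIF value. C = FCA price + pre-shipment costs + freight + 0.3% × C
C − 0.3% × C = 114803.00 + 836.47 + 1204.66
0.997 × C = 116844.13
C = 116844.13 / 0.997 = 117195.72
Insurance premium = 0.3% × 117195.72 = 351.59
Import duty = 117195.72 × 25% = 29298.93

CIF value: GBP 117195.72; import duty: GBP 29298.93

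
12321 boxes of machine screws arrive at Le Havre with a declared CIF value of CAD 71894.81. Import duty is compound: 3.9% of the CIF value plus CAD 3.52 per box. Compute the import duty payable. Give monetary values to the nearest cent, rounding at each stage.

Ad valorem component: 71894.81 × 3.9% = 2803.90
Specific component: 12321 × 3.52 = 43369.92
Import duty = 2803.90 + 43369.92 = 46173.82

Import duty: CAD 46173.82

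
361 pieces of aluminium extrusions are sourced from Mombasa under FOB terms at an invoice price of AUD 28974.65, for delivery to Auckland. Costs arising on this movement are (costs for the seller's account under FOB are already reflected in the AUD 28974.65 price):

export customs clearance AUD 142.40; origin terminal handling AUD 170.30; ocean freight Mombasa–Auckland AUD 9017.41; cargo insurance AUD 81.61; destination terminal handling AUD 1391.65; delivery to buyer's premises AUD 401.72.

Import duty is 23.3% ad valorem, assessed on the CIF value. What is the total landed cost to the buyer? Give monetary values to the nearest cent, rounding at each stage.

Total landed cost: AUD 48738.21

FOB: the seller bears costs until goods are on board at the origin port; the buyer bears freight, insurance and all costs thereafter.
Already in the invoice (seller's account under FOB): export clearance, origin terminal — exclude.
CIF value = FOB price + freight + insurance = 28974.65 + 9017.41 + 81.61 = 38073.67
Import duty = 38073.67 × 23.3% = 8871.17
Buyer bears: freight 9017.41 + insurance 81.61 + destination terminal 1391.65 + delivery 401.72 + duty 8871.17 = 19763.56
Landed cost = invoice 28974.65 + 19763.56 = 48738.21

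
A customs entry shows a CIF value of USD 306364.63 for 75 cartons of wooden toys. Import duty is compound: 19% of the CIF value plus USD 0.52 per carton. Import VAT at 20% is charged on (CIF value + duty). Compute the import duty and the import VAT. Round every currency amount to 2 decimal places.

Ad valorem component: 306364.63 × 19% = 58209.28
Specific component: 75 × 0.52 = 39.00
Import duty = 58209.28 + 39.00 = 58248.28
VAT base = CIF + duty = 306364.63 + 58248.28 = 364612.91
Import VAT = 364612.91 × 20% = 72922.58

Import duty: USD 58248.28; import VAT: USD 72922.58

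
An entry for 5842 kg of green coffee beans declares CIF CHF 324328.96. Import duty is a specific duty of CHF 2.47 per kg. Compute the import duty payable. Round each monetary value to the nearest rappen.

Import duty: CHF 14429.74

Import duty = 5842 × 2.47 = 14429.74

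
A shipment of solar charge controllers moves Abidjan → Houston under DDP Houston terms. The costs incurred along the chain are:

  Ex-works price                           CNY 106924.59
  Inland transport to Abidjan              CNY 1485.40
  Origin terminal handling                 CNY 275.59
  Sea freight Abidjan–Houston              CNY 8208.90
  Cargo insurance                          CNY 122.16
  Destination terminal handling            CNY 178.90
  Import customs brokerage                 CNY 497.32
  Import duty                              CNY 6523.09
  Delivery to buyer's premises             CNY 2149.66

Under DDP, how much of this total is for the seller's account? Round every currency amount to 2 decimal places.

DDP: the seller bears all costs including import duty.
Seller's account: goods 106924.59 + inland to port 1485.40 + origin terminal 275.59 + freight 8208.90 + insurance 122.16 + destination terminal 178.90 + brokerage 497.32 + duty 6523.09 + delivery 2149.66 = 126365.61
Buyer's account: 0.00

Seller's account: CNY 126365.61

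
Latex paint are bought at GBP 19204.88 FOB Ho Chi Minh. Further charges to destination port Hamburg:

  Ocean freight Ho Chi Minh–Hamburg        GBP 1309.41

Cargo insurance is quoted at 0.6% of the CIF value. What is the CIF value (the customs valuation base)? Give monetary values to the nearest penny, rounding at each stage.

Let C be the CIF value. C = FOB price + freight + 0.6% × C
C − 0.6% × C = 19204.88 + 1309.41
0.994 × C = 20514.29
C = 20514.29 / 0.994 = 20638.12
Insurance premium = 0.6% × 20638.12 = 123.83

CIF value: GBP 20638.12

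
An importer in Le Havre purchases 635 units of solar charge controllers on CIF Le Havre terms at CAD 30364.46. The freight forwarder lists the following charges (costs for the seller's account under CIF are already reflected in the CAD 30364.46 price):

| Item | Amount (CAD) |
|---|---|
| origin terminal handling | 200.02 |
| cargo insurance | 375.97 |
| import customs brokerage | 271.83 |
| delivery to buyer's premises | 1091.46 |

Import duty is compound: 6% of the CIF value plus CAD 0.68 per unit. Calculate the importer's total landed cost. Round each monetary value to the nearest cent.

Total landed cost: CAD 33981.42

CIF: the seller pays costs through ocean freight and marine insurance to the destination port.
Already in the invoice (seller's account under CIF): origin terminal, insurance — exclude.
The CIF price already equals the CIF value: 30364.46
Ad valorem component: 30364.46 × 6% = 1821.87
Specific component: 635 × 0.68 = 431.80
Import duty = 1821.87 + 431.80 = 2253.67
Buyer bears: brokerage 271.83 + delivery 1091.46 + duty 2253.67 = 3616.96
Landed cost = invoice 30364.46 + 3616.96 = 33981.42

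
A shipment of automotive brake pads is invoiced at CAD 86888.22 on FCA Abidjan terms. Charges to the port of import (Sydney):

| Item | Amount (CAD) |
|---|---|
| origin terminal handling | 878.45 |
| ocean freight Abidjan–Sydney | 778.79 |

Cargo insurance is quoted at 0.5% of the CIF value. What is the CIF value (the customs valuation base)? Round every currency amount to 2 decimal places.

Let C be the CIF value. C = FCA price + pre-shipment costs + freight + 0.5% × C
C − 0.5% × C = 86888.22 + 878.45 + 778.79
0.995 × C = 88545.46
C = 88545.46 / 0.995 = 88990.41
Insurance premium = 0.5% × 88990.41 = 444.95

CIF value: CAD 88990.41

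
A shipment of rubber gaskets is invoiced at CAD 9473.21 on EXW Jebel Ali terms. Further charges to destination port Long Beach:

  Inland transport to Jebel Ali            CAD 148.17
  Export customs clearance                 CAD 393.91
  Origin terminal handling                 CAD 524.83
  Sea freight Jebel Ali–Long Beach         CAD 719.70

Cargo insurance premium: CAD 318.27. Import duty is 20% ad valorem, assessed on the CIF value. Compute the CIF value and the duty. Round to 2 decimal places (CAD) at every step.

CIF = EXW price + pre-shipment costs + freight + insurance
CIF = 9473.21 + 148.17 + 393.91 + 524.83 + 719.70 + 318.27 = 11578.09
Import duty = 11578.09 × 20% = 2315.62

CIF value: CAD 11578.09; import duty: CAD 2315.62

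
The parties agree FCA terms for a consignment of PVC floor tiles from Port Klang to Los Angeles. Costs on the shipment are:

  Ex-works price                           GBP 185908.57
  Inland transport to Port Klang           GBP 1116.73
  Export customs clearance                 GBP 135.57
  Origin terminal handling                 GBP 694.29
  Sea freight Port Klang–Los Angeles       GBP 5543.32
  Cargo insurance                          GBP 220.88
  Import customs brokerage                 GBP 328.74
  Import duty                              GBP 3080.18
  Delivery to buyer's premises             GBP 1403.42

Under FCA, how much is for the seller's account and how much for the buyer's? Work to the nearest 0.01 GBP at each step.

FCA: the seller delivers export-cleared goods to the carrier; the buyer bears costs from that point.
Seller's account: goods 185908.57 + inland to port 1116.73 + export clearance 135.57 = 187160.87
Buyer's account: origin terminal 694.29 + freight 5543.32 + insurance 220.88 + brokerage 328.74 + duty 3080.18 + delivery 1403.42 = 11270.83

Seller: GBP 187160.87; buyer: GBP 11270.83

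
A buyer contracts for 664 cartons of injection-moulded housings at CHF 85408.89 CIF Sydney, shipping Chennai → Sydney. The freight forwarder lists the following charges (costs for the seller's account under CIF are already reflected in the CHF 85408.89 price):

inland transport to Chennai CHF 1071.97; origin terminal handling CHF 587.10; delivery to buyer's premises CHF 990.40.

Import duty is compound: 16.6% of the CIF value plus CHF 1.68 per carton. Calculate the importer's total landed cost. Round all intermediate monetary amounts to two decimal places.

Total landed cost: CHF 101692.69

CIF: the seller pays costs through ocean freight and marine insurance to the destination port.
Already in the invoice (seller's account under CIF): inland to port, origin terminal — exclude.
The CIF price already equals the CIF value: 85408.89
Ad valorem component: 85408.89 × 16.6% = 14177.88
Specific component: 664 × 1.68 = 1115.52
Import duty = 14177.88 + 1115.52 = 15293.40
Buyer bears: delivery 990.40 + duty 15293.40 = 16283.80
Landed cost = invoice 85408.89 + 16283.80 = 101692.69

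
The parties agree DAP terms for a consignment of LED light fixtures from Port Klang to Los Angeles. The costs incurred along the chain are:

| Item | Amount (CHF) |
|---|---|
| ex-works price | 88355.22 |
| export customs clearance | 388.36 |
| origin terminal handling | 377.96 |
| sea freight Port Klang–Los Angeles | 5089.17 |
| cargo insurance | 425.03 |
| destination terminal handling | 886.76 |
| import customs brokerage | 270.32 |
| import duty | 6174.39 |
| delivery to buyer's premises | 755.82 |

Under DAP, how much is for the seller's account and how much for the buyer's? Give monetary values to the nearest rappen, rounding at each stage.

DAP: the seller bears all costs to the named destination except import duty and clearance.
Seller's account: goods 88355.22 + export clearance 388.36 + origin terminal 377.96 + freight 5089.17 + insurance 425.03 + destination terminal 886.76 + delivery 755.82 = 96278.32
Buyer's account: brokerage 270.32 + duty 6174.39 = 6444.71

Seller: CHF 96278.32; buyer: CHF 6444.71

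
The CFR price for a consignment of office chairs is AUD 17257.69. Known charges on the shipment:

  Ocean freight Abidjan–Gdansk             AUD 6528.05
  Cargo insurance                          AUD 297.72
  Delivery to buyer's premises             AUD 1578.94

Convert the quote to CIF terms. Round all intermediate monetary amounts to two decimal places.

CIF price: AUD 17555.41

Not relevant to the conversion: freight — on the seller under both CFR and CIF; already in the CFR price and stays in the CIF price. delivery — on the buyer under both terms; not part of either seller's price.
From CFR to CIF, the seller additionally bears: insurance.
CIF price = 17257.69 + 297.72 = 17555.41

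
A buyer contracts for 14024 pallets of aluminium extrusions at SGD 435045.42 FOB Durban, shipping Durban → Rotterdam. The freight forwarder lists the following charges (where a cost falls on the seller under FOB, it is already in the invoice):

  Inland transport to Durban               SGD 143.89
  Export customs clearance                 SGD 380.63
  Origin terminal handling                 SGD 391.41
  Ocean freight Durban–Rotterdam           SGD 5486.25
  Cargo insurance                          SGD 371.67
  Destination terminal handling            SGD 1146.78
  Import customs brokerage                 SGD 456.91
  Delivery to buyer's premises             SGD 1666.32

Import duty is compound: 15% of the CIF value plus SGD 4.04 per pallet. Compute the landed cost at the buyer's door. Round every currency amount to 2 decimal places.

Total landed cost: SGD 566965.81

FOB: the seller bears costs until goods are on board at the origin port; the buyer bears freight, insurance and all costs thereafter.
Already in the invoice (seller's account under FOB): inland to port, export clearance, origin terminal — exclude.
CIF value = FOB price + freight + insurance = 435045.42 + 5486.25 + 371.67 = 440903.34
Ad valorem component: 440903.34 × 15% = 66135.50
Specific component: 14024 × 4.04 = 56656.96
Import duty = 66135.50 + 56656.96 = 122792.46
Buyer bears: freight 5486.25 + insurance 371.67 + destination terminal 1146.78 + brokerage 456.91 + delivery 1666.32 + duty 122792.46 = 131920.39
Landed cost = invoice 435045.42 + 131920.39 = 566965.81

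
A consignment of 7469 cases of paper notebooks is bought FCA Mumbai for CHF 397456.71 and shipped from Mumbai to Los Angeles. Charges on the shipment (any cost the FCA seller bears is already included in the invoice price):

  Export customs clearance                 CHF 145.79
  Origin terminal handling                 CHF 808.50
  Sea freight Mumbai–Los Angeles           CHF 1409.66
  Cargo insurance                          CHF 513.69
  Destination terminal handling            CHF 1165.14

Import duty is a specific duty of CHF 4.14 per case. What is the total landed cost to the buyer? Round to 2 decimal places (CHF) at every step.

FCA: the seller delivers export-cleared goods to the carrier; the buyer bears costs from that point.
Already in the invoice (seller's account under FCA): export clearance — exclude.
CIF value = FCA price + origin terminal + freight + insurance = 397456.71 + 808.50 + 1409.66 + 513.69 = 400188.56
Import duty = 7469 × 4.14 = 30921.66
Buyer bears: origin terminal 808.50 + freight 1409.66 + insurance 513.69 + destination terminal 1165.14 + duty 30921.66 = 34818.65
Landed cost = invoice 397456.71 + 34818.65 = 432275.36

Total landed cost: CHF 432275.36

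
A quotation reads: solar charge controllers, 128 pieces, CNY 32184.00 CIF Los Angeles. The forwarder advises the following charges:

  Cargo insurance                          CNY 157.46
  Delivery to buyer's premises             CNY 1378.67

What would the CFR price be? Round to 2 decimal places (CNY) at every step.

CFR price: CNY 32026.54

Not relevant to the conversion: delivery — on the buyer under both terms; not part of either seller's price.
From CIF to CFR, the seller no longer bears: insurance.
CFR price = 32184.00 − 157.46 = 32026.54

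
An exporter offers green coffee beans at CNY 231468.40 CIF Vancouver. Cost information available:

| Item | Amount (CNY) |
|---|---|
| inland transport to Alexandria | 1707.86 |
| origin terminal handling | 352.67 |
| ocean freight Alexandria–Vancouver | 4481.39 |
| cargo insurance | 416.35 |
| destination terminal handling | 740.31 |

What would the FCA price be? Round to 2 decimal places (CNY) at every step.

Not relevant to the conversion: inland to port — on the seller under both CIF and FCA; already in the CIF price and stays in the FCA price. destination terminal — on the buyer under both terms; not part of either seller's price.
From CIF to FCA, the seller no longer bears: origin terminal, freight, insurance.
FCA price = 231468.40 − 352.67 − 4481.39 − 416.35 = 226217.99

FCA price: CNY 226217.99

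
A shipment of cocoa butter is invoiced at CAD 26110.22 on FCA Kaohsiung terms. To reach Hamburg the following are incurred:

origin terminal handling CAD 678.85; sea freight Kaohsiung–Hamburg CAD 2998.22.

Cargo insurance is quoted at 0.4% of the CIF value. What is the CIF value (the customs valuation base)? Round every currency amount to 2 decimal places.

CIF value: CAD 29906.92

Let C be the CIF value. C = FCA price + pre-shipment costs + freight + 0.4% × C
C − 0.4% × C = 26110.22 + 678.85 + 2998.22
0.996 × C = 29787.29
C = 29787.29 / 0.996 = 29906.92
Insurance premium = 0.4% × 29906.92 = 119.63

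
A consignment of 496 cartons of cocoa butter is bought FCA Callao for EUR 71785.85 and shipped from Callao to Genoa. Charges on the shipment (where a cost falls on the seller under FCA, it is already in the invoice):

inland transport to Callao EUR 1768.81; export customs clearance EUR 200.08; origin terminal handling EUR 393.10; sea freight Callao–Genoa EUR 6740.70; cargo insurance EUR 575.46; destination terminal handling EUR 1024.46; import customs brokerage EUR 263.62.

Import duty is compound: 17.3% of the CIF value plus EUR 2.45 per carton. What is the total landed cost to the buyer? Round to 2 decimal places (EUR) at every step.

Total landed cost: EUR 95751.04

FCA: the seller delivers export-cleared goods to the carrier; the buyer bears costs from that point.
Already in the invoice (seller's account under FCA): inland to port, export clearance — exclude.
CIF value = FCA price + origin terminal + freight + insurance = 71785.85 + 393.10 + 6740.70 + 575.46 = 79495.11
Ad valorem component: 79495.11 × 17.3% = 13752.65
Specific component: 496 × 2.45 = 1215.20
Import duty = 13752.65 + 1215.20 = 14967.85
Buyer bears: origin terminal 393.10 + freight 6740.70 + insurance 575.46 + destination terminal 1024.46 + brokerage 263.62 + duty 14967.85 = 23965.19
Landed cost = invoice 71785.85 + 23965.19 = 95751.04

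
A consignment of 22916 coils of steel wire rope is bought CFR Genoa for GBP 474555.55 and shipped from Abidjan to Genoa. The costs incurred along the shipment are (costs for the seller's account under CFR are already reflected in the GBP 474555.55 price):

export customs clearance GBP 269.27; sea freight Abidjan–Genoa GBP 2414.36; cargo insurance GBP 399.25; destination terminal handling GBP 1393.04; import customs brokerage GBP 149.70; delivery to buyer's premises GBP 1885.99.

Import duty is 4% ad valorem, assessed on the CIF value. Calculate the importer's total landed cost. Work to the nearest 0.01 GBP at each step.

Total landed cost: GBP 497381.72

CFR: the seller pays costs through ocean freight to the destination port, but not insurance.
Already in the invoice (seller's account under CFR): export clearance, freight — exclude.
CIF value = CFR price + insurance = 474555.55 + 399.25 = 474954.80
Import duty = 474954.80 × 4% = 18998.19
Buyer bears: insurance 399.25 + destination terminal 1393.04 + brokerage 149.70 + delivery 1885.99 + duty 18998.19 = 22826.17
Landed cost = invoice 474555.55 + 22826.17 = 497381.72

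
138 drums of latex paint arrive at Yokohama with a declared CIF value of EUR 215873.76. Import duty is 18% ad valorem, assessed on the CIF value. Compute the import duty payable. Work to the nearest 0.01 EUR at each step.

Import duty: EUR 38857.28

Import duty = 215873.76 × 18% = 38857.28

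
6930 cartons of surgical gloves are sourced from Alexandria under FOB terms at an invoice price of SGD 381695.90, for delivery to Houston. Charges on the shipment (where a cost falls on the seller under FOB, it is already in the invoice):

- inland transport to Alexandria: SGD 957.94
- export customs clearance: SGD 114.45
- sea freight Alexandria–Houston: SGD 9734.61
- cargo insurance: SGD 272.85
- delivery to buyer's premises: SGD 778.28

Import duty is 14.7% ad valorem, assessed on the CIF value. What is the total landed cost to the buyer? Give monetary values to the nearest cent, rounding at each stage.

Total landed cost: SGD 450062.03

FOB: the seller bears costs until goods are on board at the origin port; the buyer bears freight, insurance and all costs thereafter.
Already in the invoice (seller's account under FOB): inland to port, export clearance — exclude.
CIF value = FOB price + freight + insurance = 381695.90 + 9734.61 + 272.85 = 391703.36
Import duty = 391703.36 × 14.7% = 57580.39
Buyer bears: freight 9734.61 + insurance 272.85 + delivery 778.28 + duty 57580.39 = 68366.13
Landed cost = invoice 381695.90 + 68366.13 = 450062.03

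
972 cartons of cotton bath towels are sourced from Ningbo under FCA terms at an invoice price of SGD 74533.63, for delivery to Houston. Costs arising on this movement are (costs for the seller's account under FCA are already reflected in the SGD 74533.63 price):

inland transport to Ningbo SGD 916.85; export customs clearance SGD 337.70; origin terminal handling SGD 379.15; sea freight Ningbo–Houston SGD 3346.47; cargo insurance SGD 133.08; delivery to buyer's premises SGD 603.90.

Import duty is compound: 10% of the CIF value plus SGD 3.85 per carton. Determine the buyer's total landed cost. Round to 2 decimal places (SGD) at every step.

FCA: the seller delivers export-cleared goods to the carrier; the buyer bears costs from that point.
Already in the invoice (seller's account under FCA): inland to port, export clearance — exclude.
CIF value = FCA price + origin terminal + freight + insurance = 74533.63 + 379.15 + 3346.47 + 133.08 = 78392.33
Ad valorem component: 78392.33 × 10% = 7839.23
Specific component: 972 × 3.85 = 3742.20
Import duty = 7839.23 + 3742.20 = 11581.43
Buyer bears: origin terminal 379.15 + freight 3346.47 + insurance 133.08 + delivery 603.90 + duty 11581.43 = 16044.03
Landed cost = invoice 74533.63 + 16044.03 = 90577.66

Total landed cost: SGD 90577.66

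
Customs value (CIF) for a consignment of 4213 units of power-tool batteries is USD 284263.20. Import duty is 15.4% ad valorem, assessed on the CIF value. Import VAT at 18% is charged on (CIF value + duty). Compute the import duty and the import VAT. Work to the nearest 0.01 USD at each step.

Import duty = 284263.20 × 15.4% = 43776.53
VAT base = CIF + duty = 284263.20 + 43776.53 = 328039.73
Import VAT = 328039.73 × 18% = 59047.15

Import duty: USD 43776.53; import VAT: USD 59047.15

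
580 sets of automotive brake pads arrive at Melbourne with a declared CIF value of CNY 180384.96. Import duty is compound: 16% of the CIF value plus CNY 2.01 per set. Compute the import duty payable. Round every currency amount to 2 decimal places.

Import duty: CNY 30027.39

Ad valorem component: 180384.96 × 16% = 28861.59
Specific component: 580 × 2.01 = 1165.80
Import duty = 28861.59 + 1165.80 = 30027.39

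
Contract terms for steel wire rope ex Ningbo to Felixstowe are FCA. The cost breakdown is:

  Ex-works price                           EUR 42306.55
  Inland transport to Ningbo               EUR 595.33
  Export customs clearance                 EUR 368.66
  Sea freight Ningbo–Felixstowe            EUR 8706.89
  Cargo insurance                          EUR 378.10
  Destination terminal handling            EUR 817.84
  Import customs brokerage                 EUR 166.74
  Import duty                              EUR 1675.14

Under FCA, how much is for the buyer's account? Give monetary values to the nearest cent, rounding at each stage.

FCA: the seller delivers export-cleared goods to the carrier; the buyer bears costs from that point.
Seller's account: goods 42306.55 + inland to port 595.33 + export clearance 368.66 = 43270.54
Buyer's account: freight 8706.89 + insurance 378.10 + destination terminal 817.84 + brokerage 166.74 + duty 1675.14 = 11744.71

Buyer's account: EUR 11744.71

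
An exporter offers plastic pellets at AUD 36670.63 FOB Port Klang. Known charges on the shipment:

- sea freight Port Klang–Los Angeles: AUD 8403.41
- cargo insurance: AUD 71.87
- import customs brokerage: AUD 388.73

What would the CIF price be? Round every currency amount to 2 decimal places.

Not relevant to the conversion: brokerage — on the buyer under both terms; not part of either seller's price.
From FOB to CIF, the seller additionally bears: freight, insurance.
CIF price = 36670.63 + 8403.41 + 71.87 = 45145.91

CIF price: AUD 45145.91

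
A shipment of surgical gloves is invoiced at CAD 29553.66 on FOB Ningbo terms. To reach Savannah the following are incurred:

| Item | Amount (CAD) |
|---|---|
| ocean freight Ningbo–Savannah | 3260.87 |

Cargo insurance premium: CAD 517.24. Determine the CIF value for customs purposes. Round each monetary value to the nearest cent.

CIF value: CAD 33331.77

CIF = FOB price + freight + insurance
CIF = 29553.66 + 3260.87 + 517.24 = 33331.77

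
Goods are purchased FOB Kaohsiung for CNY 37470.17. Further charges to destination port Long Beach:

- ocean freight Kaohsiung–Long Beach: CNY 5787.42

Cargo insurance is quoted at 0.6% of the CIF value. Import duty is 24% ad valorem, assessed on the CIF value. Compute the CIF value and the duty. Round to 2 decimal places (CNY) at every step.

Let C be the CIF value. C = FOB price + freight + 0.6% × C
C − 0.6% × C = 37470.17 + 5787.42
0.994 × C = 43257.59
C = 43257.59 / 0.994 = 43518.70
Insurance premium = 0.6% × 43518.70 = 261.11
Import duty = 43518.70 × 24% = 10444.49

CIF value: CNY 43518.70; import duty: CNY 10444.49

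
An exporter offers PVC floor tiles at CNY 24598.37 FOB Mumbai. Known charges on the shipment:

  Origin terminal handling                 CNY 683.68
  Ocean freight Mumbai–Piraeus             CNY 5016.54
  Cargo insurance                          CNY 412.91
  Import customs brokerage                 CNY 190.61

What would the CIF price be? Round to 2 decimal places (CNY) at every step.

Not relevant to the conversion: origin terminal — on the seller under both FOB and CIF; already in the FOB price and stays in the CIF price. brokerage — on the buyer under both terms; not part of either seller's price.
From FOB to CIF, the seller additionally bears: freight, insurance.
CIF price = 24598.37 + 5016.54 + 412.91 = 30027.82

CIF price: CNY 30027.82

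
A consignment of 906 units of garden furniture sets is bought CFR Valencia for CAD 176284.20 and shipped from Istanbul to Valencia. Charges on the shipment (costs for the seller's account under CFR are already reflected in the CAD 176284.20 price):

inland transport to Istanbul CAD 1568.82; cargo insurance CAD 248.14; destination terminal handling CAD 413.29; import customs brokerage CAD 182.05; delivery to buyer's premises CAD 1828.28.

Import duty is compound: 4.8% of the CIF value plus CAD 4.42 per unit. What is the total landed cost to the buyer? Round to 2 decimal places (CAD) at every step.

Total landed cost: CAD 191434.03

CFR: the seller pays costs through ocean freight to the destination port, but not insurance.
Already in the invoice (seller's account under CFR): inland to port — exclude.
CIF value = CFR price + insurance = 176284.20 + 248.14 = 176532.34
Ad valorem component: 176532.34 × 4.8% = 8473.55
Specific component: 906 × 4.42 = 4004.52
Import duty = 8473.55 + 4004.52 = 12478.07
Buyer bears: insurance 248.14 + destination terminal 413.29 + brokerage 182.05 + delivery 1828.28 + duty 12478.07 = 15149.83
Landed cost = invoice 176284.20 + 15149.83 = 191434.03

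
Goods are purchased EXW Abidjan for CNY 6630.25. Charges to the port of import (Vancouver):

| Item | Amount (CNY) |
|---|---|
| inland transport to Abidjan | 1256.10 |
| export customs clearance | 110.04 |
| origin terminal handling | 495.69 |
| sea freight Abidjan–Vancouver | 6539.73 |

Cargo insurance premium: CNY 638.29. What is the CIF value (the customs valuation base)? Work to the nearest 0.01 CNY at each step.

CIF = EXW price + pre-shipment costs + freight + insurance
CIF = 6630.25 + 1256.10 + 110.04 + 495.69 + 6539.73 + 638.29 = 15670.10

CIF value: CNY 15670.10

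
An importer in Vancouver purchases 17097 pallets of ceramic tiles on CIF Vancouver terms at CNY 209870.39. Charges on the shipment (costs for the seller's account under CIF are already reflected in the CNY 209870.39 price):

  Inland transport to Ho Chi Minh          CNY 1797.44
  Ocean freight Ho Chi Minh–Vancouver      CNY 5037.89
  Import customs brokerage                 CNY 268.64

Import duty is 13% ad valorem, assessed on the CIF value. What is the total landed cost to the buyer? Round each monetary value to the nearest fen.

Total landed cost: CNY 237422.18

CIF: the seller pays costs through ocean freight and marine insurance to the destination port.
Already in the invoice (seller's account under CIF): inland to port, freight — exclude.
The CIF price already equals the CIF value: 209870.39
Import duty = 209870.39 × 13% = 27283.15
Buyer bears: brokerage 268.64 + duty 27283.15 = 27551.79
Landed cost = invoice 209870.39 + 27551.79 = 237422.18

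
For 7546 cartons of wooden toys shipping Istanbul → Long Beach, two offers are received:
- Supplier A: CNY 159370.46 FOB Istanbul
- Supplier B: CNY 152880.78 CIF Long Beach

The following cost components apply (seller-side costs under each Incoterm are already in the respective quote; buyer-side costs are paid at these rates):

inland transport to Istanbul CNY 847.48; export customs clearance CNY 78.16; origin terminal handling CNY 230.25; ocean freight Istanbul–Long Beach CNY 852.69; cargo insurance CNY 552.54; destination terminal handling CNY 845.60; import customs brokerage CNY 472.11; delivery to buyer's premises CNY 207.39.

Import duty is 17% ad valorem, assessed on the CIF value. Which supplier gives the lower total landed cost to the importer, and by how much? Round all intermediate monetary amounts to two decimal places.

Supplier A (FOB):
CIF value = FOB price + freight + insurance = 159370.46 + 852.69 + 552.54 = 160775.69
Import duty = 160775.69 × 17% = 27331.87
Buyer bears (A): 852.69 + 552.54 + 845.60 + 472.11 + 207.39 = 2930.33
Landed cost (A) = invoice 159370.46 + 2930.33 + duty 27331.87 = 189632.66
Supplier B (CIF):
The CIF price already equals the CIF value: 152880.78
Import duty = 152880.78 × 17% = 25989.73
Buyer bears (B): 845.60 + 472.11 + 207.39 = 1525.10
Landed cost (B) = invoice 152880.78 + 1525.10 + duty 25989.73 = 180395.61
Difference = |189632.66 − 180395.61| = 9237.05

Supplier B is cheaper by CNY 9237.05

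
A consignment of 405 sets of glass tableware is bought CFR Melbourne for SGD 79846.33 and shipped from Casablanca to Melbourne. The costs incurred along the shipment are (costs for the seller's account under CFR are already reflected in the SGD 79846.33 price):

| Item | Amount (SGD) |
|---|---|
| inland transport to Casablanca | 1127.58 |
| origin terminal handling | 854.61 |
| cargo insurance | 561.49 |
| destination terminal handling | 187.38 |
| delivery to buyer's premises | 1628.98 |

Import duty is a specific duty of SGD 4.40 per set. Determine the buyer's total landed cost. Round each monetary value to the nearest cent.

Total landed cost: SGD 84006.18

CFR: the seller pays costs through ocean freight to the destination port, but not insurance.
Already in the invoice (seller's account under CFR): inland to port, origin terminal — exclude.
CIF value = CFR price + insurance = 79846.33 + 561.49 = 80407.82
Import duty = 405 × 4.40 = 1782.00
Buyer bears: insurance 561.49 + destination terminal 187.38 + delivery 1628.98 + duty 1782.00 = 4159.85
Landed cost = invoice 79846.33 + 4159.85 = 84006.18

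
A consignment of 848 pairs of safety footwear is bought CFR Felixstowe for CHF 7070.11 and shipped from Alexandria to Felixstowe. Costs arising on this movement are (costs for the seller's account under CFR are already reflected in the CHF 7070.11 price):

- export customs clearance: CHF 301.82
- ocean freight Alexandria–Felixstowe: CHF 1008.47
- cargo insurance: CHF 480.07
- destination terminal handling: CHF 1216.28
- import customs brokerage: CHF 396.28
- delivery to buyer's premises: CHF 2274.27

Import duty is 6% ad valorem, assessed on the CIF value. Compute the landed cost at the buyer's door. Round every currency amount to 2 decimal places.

Total landed cost: CHF 11890.02

CFR: the seller pays costs through ocean freight to the destination port, but not insurance.
Already in the invoice (seller's account under CFR): export clearance, freight — exclude.
CIF value = CFR price + insurance = 7070.11 + 480.07 = 7550.18
Import duty = 7550.18 × 6% = 453.01
Buyer bears: insurance 480.07 + destination terminal 1216.28 + brokerage 396.28 + delivery 2274.27 + duty 453.01 = 4819.91
Landed cost = invoice 7070.11 + 4819.91 = 11890.02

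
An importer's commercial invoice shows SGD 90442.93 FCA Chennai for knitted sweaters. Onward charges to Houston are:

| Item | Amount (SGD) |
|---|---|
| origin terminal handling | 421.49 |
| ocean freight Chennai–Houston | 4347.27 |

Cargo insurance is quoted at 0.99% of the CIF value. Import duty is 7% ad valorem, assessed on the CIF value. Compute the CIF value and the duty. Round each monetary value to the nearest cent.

CIF value: SGD 96163.71; import duty: SGD 6731.46

Let C be the CIF value. C = FCA price + pre-shipment costs + freight + 0.99% × C
C − 0.99% × C = 90442.93 + 421.49 + 4347.27
0.9901 × C = 95211.69
C = 95211.69 / 0.9901 = 96163.71
Insurance premium = 0.99% × 96163.71 = 952.02
Import duty = 96163.71 × 7% = 6731.46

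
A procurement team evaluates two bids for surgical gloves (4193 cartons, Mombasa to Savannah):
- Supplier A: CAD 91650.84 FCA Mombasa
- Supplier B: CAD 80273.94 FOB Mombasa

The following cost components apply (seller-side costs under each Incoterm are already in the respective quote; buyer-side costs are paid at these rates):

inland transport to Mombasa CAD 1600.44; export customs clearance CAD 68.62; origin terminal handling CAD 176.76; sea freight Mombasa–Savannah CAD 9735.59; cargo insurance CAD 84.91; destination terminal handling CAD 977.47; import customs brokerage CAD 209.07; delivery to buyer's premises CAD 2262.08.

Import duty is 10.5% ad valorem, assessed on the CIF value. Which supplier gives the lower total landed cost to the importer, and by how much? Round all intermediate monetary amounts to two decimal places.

Supplier A (FCA):
CIF value = FCA price + origin terminal + freight + insurance = 91650.84 + 176.76 + 9735.59 + 84.91 = 101648.10
Import duty = 101648.10 × 10.5% = 10673.05
Buyer bears (A): 176.76 + 9735.59 + 84.91 + 977.47 + 209.07 + 2262.08 = 13445.88
Landed cost (A) = invoice 91650.84 + 13445.88 + duty 10673.05 = 115769.77
Supplier B (FOB):
CIF value = FOB price + freight + insurance = 80273.94 + 9735.59 + 84.91 = 90094.44
Import duty = 90094.44 × 10.5% = 9459.92
Buyer bears (B): 9735.59 + 84.91 + 977.47 + 209.07 + 2262.08 = 13269.12
Landed cost (B) = invoice 80273.94 + 13269.12 + duty 9459.92 = 103002.98
Difference = |115769.77 − 103002.98| = 12766.79

Supplier B is cheaper by CAD 12766.79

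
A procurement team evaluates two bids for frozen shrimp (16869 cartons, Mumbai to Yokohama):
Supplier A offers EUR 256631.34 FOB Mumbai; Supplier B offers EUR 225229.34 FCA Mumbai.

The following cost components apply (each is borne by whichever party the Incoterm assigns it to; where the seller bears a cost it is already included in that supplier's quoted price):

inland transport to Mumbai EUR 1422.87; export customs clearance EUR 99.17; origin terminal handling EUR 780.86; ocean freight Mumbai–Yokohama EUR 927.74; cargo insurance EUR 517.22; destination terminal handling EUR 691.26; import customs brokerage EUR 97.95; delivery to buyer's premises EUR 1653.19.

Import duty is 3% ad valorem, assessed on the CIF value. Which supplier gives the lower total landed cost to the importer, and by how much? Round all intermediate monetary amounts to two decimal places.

Supplier B is cheaper by EUR 31539.78

Supplier A (FOB):
CIF value = FOB price + freight + insurance = 256631.34 + 927.74 + 517.22 = 258076.30
Import duty = 258076.30 × 3% = 7742.29
Buyer bears (A): 927.74 + 517.22 + 691.26 + 97.95 + 1653.19 = 3887.36
Landed cost (A) = invoice 256631.34 + 3887.36 + duty 7742.29 = 268260.99
Supplier B (FCA):
CIF value = FCA price + origin terminal + freight + insurance = 225229.34 + 780.86 + 927.74 + 517.22 = 227455.16
Import duty = 227455.16 × 3% = 6823.65
Buyer bears (B): 780.86 + 927.74 + 517.22 + 691.26 + 97.95 + 1653.19 = 4668.22
Landed cost (B) = invoice 225229.34 + 4668.22 + duty 6823.65 = 236721.21
Difference = |268260.99 − 236721.21| = 31539.78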